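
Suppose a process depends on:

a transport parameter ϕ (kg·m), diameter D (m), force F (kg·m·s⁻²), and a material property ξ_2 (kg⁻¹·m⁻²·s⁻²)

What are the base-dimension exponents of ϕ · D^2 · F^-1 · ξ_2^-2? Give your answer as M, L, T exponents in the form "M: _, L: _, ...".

M: 2, L: 6, T: 6

Collect each base-dimension exponent across the product:
  M: (1) + 2·(0) − (1) − 2·(-1) = 2
  L: (1) + 2·(1) − (1) − 2·(-2) = 6
  T: (0) + 2·(0) − (-2) − 2·(-2) = 6
So the dimensions are [M² L⁶ T⁶].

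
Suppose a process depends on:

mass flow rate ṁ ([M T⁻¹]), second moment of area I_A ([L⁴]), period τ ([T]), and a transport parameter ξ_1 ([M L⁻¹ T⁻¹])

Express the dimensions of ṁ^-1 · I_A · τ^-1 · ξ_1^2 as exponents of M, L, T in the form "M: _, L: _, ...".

Collect each base-dimension exponent across the product:
  M: −(1) + (0) − (0) + 2·(1) = 1
  L: −(0) + (4) − (0) + 2·(-1) = 2
  T: −(-1) + (0) − (1) + 2·(-1) = -2
So the dimensions are [M L² T⁻²].

M: 1, L: 2, T: -2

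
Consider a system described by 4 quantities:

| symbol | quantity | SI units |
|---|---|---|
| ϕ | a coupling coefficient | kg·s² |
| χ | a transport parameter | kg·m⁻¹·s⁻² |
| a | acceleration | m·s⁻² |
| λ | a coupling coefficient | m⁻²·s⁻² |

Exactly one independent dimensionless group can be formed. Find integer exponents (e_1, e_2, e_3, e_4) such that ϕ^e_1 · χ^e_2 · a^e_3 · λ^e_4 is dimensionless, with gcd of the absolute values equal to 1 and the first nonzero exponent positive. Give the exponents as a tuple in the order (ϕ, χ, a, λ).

M: e_1·(1) + e_2·(1) + e_3·(0) + e_4·(0) = 0
L: e_1·(0) + e_2·(-1) + e_3·(1) + e_4·(-2) = 0
T: e_1·(2) + e_2·(-2) + e_3·(-2) + e_4·(-2) = 0
Solving this homogeneous linear system for the smallest-integer solution (first nonzero entry positive) gives (1, -1, 1, 1).

(1, -1, 1, 1)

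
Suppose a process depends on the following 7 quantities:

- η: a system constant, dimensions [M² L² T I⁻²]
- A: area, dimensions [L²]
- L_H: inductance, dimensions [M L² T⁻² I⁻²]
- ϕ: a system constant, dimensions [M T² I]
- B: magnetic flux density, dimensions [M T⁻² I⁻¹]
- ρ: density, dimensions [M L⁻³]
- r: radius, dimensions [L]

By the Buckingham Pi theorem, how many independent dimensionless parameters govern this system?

3

There are 7 variables and 4 base dimensions (M, L, T, I).
The dimension matrix has rank 4.
Independent dimensionless groups: 7 − 4 = 3.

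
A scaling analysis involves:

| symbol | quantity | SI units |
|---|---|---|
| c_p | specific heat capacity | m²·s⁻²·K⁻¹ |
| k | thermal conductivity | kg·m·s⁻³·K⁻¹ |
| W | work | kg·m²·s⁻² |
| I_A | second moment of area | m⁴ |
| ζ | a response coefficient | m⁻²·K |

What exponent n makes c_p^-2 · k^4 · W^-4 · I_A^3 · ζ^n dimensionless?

2

Balance the L exponent: (-2)·n from ζ, plus −2·(2) + 4·(1) − 4·(2) + 3·(4) = 4 from the rest, must sum to zero.
-2n + 4 = 0, so n = 2.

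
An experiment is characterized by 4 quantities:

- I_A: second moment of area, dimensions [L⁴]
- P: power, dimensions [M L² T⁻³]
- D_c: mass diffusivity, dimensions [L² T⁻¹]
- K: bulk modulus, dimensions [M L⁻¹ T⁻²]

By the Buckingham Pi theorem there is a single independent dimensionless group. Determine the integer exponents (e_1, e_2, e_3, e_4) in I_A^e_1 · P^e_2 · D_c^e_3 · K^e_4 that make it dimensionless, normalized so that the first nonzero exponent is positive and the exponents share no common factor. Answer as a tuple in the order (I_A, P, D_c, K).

(1, -4, 4, 4)

M: e_1·(0) + e_2·(1) + e_3·(0) + e_4·(1) = 0
L: e_1·(4) + e_2·(2) + e_3·(2) + e_4·(-1) = 0
T: e_1·(0) + e_2·(-3) + e_3·(-1) + e_4·(-2) = 0
Solving this homogeneous linear system for the smallest-integer solution (first nonzero entry positive) gives (1, -4, 4, 4).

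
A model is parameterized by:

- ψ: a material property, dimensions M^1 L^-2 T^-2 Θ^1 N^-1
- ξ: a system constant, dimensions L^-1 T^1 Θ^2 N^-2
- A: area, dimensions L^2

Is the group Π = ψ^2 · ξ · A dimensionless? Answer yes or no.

Sum the exponent of each base dimension across the product:
  M: 2·[ψ]_M + [ξ]_M + [A]_M = 2·(1) + (0) + (0) = 2
  L: 2·[ψ]_L + [ξ]_L + [A]_L = 2·(-2) + (-1) + (2) = -3
  T: 2·[ψ]_T + [ξ]_T + [A]_T = 2·(-2) + (1) + (0) = -3
  Θ: 2·[ψ]_Θ + [ξ]_Θ + [A]_Θ = 2·(1) + (2) + (0) = 4
  N: 2·[ψ]_N + [ξ]_N + [A]_N = 2·(-1) + (-2) + (0) = -4
Net dimensions [M² L⁻³ T⁻³ Θ⁴ N⁻⁴] ≠ [1] — not dimensionless.

no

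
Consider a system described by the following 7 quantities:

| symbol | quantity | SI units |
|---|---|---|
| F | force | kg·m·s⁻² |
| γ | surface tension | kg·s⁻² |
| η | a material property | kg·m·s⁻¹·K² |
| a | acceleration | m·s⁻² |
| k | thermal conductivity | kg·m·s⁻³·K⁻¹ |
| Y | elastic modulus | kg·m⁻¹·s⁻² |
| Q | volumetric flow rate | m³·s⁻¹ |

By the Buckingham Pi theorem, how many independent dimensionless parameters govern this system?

There are 7 variables and 4 base dimensions (M, L, T, Θ).
The dimension matrix has rank 4.
Independent dimensionless groups: 7 − 4 = 3.

3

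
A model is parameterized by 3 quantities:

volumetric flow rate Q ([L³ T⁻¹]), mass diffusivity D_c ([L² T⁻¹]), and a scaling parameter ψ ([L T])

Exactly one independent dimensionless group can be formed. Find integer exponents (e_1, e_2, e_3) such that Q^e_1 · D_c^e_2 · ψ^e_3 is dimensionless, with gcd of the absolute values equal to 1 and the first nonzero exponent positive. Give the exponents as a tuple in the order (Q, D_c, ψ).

L: e_1·(3) + e_2·(2) + e_3·(1) = 0
T: e_1·(-1) + e_2·(-1) + e_3·(1) = 0
Solving this homogeneous linear system for the smallest-integer solution (first nonzero entry positive) gives (3, -4, -1).

(3, -4, -1)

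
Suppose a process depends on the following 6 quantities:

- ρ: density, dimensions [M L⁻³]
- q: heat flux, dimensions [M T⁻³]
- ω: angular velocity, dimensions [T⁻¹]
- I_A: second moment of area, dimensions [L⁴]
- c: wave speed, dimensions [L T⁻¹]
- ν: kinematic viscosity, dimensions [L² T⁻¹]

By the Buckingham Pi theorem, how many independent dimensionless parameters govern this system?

There are 6 variables and 3 base dimensions (M, L, T).
The dimension matrix has rank 3.
Independent dimensionless groups: 6 − 3 = 3.

3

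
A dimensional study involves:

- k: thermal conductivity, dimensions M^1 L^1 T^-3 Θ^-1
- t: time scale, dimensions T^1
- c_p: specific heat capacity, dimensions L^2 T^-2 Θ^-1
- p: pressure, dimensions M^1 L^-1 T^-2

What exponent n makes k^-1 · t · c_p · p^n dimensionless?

Balance the M exponent: (1)·n from p, plus −(1) + (0) + (0) = -1 from the rest, must sum to zero.
n − 1 = 0, so n = 1.

1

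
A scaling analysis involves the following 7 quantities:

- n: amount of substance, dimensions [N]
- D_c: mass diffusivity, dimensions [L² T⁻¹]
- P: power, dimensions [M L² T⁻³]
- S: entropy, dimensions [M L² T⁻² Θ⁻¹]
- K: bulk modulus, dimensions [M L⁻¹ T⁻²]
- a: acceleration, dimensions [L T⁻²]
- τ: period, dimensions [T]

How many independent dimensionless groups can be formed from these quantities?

There are 7 variables and 5 base dimensions (M, L, T, Θ, N).
The dimension matrix has rank 5.
Independent dimensionless groups: 7 − 5 = 2.

2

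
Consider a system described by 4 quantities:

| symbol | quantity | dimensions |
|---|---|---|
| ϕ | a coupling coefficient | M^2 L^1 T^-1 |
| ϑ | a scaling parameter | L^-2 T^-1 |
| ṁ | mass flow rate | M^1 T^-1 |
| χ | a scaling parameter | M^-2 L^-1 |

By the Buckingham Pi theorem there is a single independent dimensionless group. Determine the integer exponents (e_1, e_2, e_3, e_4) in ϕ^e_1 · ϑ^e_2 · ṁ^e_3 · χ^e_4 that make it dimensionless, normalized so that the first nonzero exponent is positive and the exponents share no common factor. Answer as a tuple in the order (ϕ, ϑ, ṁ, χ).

(3, 1, -4, 1)

M: e_1·(2) + e_2·(0) + e_3·(1) + e_4·(-2) = 0
L: e_1·(1) + e_2·(-2) + e_3·(0) + e_4·(-1) = 0
T: e_1·(-1) + e_2·(-1) + e_3·(-1) + e_4·(0) = 0
Solving this homogeneous linear system for the smallest-integer solution (first nonzero entry positive) gives (3, 1, -4, 1).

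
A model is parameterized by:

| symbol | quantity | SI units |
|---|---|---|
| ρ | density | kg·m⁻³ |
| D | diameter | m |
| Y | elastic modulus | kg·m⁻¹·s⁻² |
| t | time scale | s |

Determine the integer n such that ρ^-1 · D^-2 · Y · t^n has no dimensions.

2

Balance the T exponent: (1)·n from t, plus −(0) − 2·(0) + (-2) = -2 from the rest, must sum to zero.
n − 2 = 0, so n = 2.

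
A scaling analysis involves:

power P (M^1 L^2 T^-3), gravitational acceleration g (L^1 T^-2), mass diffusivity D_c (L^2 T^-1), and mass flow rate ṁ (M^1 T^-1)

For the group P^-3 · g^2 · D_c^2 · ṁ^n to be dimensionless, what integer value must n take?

Balance the M exponent: (1)·n from ṁ, plus −3·(1) + 2·(0) + 2·(0) = -3 from the rest, must sum to zero.
n − 3 = 0, so n = 3.

3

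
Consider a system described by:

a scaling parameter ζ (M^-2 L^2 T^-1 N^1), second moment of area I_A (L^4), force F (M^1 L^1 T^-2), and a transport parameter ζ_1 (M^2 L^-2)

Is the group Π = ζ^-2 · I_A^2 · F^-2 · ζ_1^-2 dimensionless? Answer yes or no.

Sum the exponent of each base dimension across the product:
  M: −2·[ζ]_M + 2·[I_A]_M − 2·[F]_M − 2·[ζ_1]_M = −2·(-2) + 2·(0) − 2·(1) − 2·(2) = -2
  L: −2·[ζ]_L + 2·[I_A]_L − 2·[F]_L − 2·[ζ_1]_L = −2·(2) + 2·(4) − 2·(1) − 2·(-2) = 6
  T: −2·[ζ]_T + 2·[I_A]_T − 2·[F]_T − 2·[ζ_1]_T = −2·(-1) + 2·(0) − 2·(-2) − 2·(0) = 6
  N: −2·[ζ]_N + 2·[I_A]_N − 2·[F]_N − 2·[ζ_1]_N = −2·(1) + 2·(0) − 2·(0) − 2·(0) = -2
Net dimensions [M⁻² L⁶ T⁶ N⁻²] ≠ [1] — not dimensionless.

no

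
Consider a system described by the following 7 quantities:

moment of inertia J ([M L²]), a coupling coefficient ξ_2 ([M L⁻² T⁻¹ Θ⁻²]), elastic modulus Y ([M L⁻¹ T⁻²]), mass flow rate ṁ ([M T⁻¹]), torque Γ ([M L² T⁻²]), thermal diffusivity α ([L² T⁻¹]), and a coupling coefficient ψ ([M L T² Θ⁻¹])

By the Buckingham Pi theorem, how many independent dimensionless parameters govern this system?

3

There are 7 variables and 4 base dimensions (M, L, T, Θ).
The dimension matrix has rank 4.
Independent dimensionless groups: 7 − 4 = 3.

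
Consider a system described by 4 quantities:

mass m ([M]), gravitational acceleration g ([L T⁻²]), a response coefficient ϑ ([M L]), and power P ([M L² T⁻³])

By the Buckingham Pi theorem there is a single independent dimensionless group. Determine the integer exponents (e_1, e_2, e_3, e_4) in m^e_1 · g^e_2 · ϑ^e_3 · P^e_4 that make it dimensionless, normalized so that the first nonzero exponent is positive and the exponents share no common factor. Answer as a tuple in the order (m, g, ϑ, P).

M: e_1·(1) + e_2·(0) + e_3·(1) + e_4·(1) = 0
L: e_1·(0) + e_2·(1) + e_3·(1) + e_4·(2) = 0
T: e_1·(0) + e_2·(-2) + e_3·(0) + e_4·(-3) = 0
Solving this homogeneous linear system for the smallest-integer solution (first nonzero entry positive) gives (1, 3, 1, -2).

(1, 3, 1, -2)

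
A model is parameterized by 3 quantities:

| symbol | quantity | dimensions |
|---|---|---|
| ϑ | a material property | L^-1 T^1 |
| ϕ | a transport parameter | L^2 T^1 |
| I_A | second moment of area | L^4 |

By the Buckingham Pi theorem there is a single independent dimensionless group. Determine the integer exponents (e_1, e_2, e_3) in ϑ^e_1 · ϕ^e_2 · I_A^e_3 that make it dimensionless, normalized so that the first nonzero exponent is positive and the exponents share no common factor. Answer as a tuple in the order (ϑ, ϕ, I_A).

L: e_1·(-1) + e_2·(2) + e_3·(4) = 0
T: e_1·(1) + e_2·(1) + e_3·(0) = 0
Solving this homogeneous linear system for the smallest-integer solution (first nonzero entry positive) gives (4, -4, 3).

(4, -4, 3)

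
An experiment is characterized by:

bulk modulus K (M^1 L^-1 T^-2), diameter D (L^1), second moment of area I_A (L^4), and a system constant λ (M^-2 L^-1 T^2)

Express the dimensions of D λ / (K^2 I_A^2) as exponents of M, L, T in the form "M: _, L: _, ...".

M: -4, L: -6, T: 6

Collect each base-dimension exponent across the product:
  M: −2·(1) + (0) − 2·(0) + (-2) = -4
  L: −2·(-1) + (1) − 2·(4) + (-1) = -6
  T: −2·(-2) + (0) − 2·(0) + (2) = 6
So the dimensions are [M⁻⁴ L⁻⁶ T⁶].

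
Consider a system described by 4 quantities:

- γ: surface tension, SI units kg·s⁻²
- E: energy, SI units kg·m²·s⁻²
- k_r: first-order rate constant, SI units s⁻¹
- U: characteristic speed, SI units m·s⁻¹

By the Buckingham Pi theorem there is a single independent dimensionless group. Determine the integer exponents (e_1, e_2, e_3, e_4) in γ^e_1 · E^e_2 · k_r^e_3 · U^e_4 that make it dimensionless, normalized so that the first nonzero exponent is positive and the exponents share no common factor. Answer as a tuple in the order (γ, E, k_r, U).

M: e_1·(1) + e_2·(1) + e_3·(0) + e_4·(0) = 0
L: e_1·(0) + e_2·(2) + e_3·(0) + e_4·(1) = 0
T: e_1·(-2) + e_2·(-2) + e_3·(-1) + e_4·(-1) = 0
Solving this homogeneous linear system for the smallest-integer solution (first nonzero entry positive) gives (1, -1, -2, 2).

(1, -1, -2, 2)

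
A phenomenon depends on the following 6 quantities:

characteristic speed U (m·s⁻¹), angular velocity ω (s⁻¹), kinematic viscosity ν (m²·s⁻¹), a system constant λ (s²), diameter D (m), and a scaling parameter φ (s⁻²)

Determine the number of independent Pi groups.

There are 6 variables and 2 base dimensions (L, T).
The dimension matrix has rank 2.
Independent dimensionless groups: 6 − 2 = 4.

4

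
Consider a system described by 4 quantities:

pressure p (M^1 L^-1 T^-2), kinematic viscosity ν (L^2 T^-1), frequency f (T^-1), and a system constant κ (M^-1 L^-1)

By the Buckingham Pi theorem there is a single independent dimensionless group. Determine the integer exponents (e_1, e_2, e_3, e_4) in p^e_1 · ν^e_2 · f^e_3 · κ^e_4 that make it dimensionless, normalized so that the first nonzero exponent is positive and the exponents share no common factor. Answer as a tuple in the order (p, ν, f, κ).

(1, 1, -3, 1)

M: e_1·(1) + e_2·(0) + e_3·(0) + e_4·(-1) = 0
L: e_1·(-1) + e_2·(2) + e_3·(0) + e_4·(-1) = 0
T: e_1·(-2) + e_2·(-1) + e_3·(-1) + e_4·(0) = 0
Solving this homogeneous linear system for the smallest-integer solution (first nonzero entry positive) gives (1, 1, -3, 1).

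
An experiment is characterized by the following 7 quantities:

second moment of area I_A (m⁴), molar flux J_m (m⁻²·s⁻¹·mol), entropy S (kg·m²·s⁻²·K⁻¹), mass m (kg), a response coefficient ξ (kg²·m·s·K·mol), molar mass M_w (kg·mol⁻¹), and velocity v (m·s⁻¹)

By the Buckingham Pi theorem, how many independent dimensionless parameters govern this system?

2

There are 7 variables and 5 base dimensions (M, L, T, Θ, N).
The dimension matrix has rank 5.
Independent dimensionless groups: 7 − 5 = 2.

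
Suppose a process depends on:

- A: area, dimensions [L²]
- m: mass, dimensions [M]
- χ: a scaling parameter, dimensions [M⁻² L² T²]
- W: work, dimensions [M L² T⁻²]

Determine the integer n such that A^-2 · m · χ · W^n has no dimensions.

1

Balance the M exponent: (1)·n from W, plus −2·(0) + (1) + (-2) = -1 from the rest, must sum to zero.
n − 1 = 0, so n = 1.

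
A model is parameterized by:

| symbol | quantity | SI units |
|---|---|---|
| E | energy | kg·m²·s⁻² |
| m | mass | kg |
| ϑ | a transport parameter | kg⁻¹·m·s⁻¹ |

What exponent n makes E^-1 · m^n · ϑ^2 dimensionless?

3

Balance the M exponent: (1)·n from m, plus −(1) + 2·(-1) = -3 from the rest, must sum to zero.
n − 3 = 0, so n = 3.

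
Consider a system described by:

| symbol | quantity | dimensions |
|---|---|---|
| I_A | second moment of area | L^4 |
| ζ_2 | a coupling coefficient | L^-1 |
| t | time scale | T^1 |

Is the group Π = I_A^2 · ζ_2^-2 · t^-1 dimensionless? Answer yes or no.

no

Sum the exponent of each base dimension across the product:
  L: 2·[I_A]_L − 2·[ζ_2]_L − [t]_L = 2·(4) − 2·(-1) − (0) = 10
  T: 2·[I_A]_T − 2·[ζ_2]_T − [t]_T = 2·(0) − 2·(0) − (1) = -1
Net dimensions [L¹⁰ T⁻¹] ≠ [1] — not dimensionless.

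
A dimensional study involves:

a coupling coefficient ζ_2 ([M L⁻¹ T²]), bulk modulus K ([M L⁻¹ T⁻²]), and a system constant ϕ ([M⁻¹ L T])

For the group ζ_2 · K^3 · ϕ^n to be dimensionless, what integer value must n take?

Balance the M exponent: (-1)·n from ϕ, plus (1) + 3·(1) = 4 from the rest, must sum to zero.
−n + 4 = 0, so n = 4.

4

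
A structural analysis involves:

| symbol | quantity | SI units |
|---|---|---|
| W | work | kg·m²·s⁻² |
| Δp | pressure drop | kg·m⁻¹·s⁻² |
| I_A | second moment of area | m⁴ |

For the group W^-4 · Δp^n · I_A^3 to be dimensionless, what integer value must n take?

Balance the M exponent: (1)·n from Δp, plus −4·(1) + 3·(0) = -4 from the rest, must sum to zero.
n − 4 = 0, so n = 4.

4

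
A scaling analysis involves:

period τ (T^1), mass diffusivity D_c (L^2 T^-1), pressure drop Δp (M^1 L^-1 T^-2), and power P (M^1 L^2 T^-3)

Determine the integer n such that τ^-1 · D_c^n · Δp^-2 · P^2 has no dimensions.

-3

Balance the L exponent: (2)·n from D_c, plus −(0) − 2·(-1) + 2·(2) = 6 from the rest, must sum to zero.
2n + 6 = 0, so n = -3.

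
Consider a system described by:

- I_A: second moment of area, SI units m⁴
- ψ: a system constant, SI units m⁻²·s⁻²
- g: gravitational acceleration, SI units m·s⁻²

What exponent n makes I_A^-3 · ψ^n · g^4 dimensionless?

Balance the L exponent: (-2)·n from ψ, plus −3·(4) + 4·(1) = -8 from the rest, must sum to zero.
-2n − 8 = 0, so n = -4.

-4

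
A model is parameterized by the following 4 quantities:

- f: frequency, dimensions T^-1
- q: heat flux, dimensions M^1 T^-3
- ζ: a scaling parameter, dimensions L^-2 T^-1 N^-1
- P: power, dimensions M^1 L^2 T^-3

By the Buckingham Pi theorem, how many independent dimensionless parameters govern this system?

0

There are 4 variables and 4 base dimensions (M, L, T, N).
The dimension matrix has rank 4.
Independent dimensionless groups: 4 − 4 = 0.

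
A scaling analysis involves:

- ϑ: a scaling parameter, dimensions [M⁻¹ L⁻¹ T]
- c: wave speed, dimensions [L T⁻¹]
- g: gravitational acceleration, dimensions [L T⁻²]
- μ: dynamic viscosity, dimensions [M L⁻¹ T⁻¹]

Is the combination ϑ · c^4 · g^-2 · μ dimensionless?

yes

Sum the exponent of each base dimension across the product:
  M: [ϑ]_M + 4·[c]_M − 2·[g]_M + [μ]_M = (-1) + 4·(0) − 2·(0) + (1) = 0
  L: [ϑ]_L + 4·[c]_L − 2·[g]_L + [μ]_L = (-1) + 4·(1) − 2·(1) + (-1) = 0
  T: [ϑ]_T + 4·[c]_T − 2·[g]_T + [μ]_T = (1) + 4·(-1) − 2·(-2) + (-1) = 0
All base exponents vanish — dimensionless.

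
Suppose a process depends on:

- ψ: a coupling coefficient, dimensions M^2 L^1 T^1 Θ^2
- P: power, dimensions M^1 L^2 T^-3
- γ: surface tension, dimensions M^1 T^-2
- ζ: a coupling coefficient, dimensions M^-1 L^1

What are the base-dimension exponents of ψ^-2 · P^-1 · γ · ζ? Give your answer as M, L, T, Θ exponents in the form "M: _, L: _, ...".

M: -5, L: -3, T: -1, Θ: -4

Collect each base-dimension exponent across the product:
  M: −2·(2) − (1) + (1) + (-1) = -5
  L: −2·(1) − (2) + (0) + (1) = -3
  T: −2·(1) − (-3) + (-2) + (0) = -1
  Θ: −2·(2) − (0) + (0) + (0) = -4
So the dimensions are [M⁻⁵ L⁻³ T⁻¹ Θ⁻⁴].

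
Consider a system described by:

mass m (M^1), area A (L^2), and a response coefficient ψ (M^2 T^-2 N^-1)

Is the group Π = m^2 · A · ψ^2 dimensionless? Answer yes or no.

no

Sum the exponent of each base dimension across the product:
  M: 2·[m]_M + [A]_M + 2·[ψ]_M = 2·(1) + (0) + 2·(2) = 6
  L: 2·[m]_L + [A]_L + 2·[ψ]_L = 2·(0) + (2) + 2·(0) = 2
  T: 2·[m]_T + [A]_T + 2·[ψ]_T = 2·(0) + (0) + 2·(-2) = -4
  N: 2·[m]_N + [A]_N + 2·[ψ]_N = 2·(0) + (0) + 2·(-1) = -2
Net dimensions [M⁶ L² T⁻⁴ N⁻²] ≠ [1] — not dimensionless.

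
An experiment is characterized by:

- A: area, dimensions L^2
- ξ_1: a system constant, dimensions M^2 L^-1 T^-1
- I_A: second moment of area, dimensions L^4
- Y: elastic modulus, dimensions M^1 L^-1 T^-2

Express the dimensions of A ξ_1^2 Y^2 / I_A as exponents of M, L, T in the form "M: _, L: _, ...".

M: 6, L: -6, T: -6

Collect each base-dimension exponent across the product:
  M: (0) + 2·(2) − (0) + 2·(1) = 6
  L: (2) + 2·(-1) − (4) + 2·(-1) = -6
  T: (0) + 2·(-1) − (0) + 2·(-2) = -6
So the dimensions are [M⁶ L⁻⁶ T⁻⁶].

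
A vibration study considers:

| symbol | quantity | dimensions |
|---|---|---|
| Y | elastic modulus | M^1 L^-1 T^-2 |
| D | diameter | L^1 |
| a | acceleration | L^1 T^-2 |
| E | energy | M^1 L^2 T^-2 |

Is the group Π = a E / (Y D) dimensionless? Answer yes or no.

no

Sum the exponent of each base dimension across the product:
  M: −[Y]_M − [D]_M + [a]_M + [E]_M = −(1) − (0) + (0) + (1) = 0
  L: −[Y]_L − [D]_L + [a]_L + [E]_L = −(-1) − (1) + (1) + (2) = 3
  T: −[Y]_T − [D]_T + [a]_T + [E]_T = −(-2) − (0) + (-2) + (-2) = -2
Net dimensions [L³ T⁻²] ≠ [1] — not dimensionless.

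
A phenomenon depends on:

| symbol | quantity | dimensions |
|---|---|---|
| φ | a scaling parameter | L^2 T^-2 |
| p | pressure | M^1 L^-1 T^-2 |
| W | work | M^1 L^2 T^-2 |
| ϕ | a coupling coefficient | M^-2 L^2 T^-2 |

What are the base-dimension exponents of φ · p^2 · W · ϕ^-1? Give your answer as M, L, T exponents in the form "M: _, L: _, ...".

Collect each base-dimension exponent across the product:
  M: (0) + 2·(1) + (1) − (-2) = 5
  L: (2) + 2·(-1) + (2) − (2) = 0
  T: (-2) + 2·(-2) + (-2) − (-2) = -6
So the dimensions are [M⁵ T⁻⁶].

M: 5, L: 0, T: -6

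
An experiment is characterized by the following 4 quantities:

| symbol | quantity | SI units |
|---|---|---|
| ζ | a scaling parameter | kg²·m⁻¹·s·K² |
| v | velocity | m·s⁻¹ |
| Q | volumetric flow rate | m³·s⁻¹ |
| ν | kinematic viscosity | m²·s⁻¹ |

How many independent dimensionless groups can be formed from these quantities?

1

There are 4 variables and 4 base dimensions (M, L, T, Θ).
The dimension matrix has rank 3 (less than 4: the dimension vectors are linearly dependent).
Independent dimensionless groups: 4 − 3 = 1.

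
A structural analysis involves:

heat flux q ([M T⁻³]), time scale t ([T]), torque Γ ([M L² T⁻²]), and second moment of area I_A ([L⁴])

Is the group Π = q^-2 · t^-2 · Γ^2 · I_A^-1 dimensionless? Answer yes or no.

yes

Sum the exponent of each base dimension across the product:
  M: −2·[q]_M − 2·[t]_M + 2·[Γ]_M − [I_A]_M = −2·(1) − 2·(0) + 2·(1) − (0) = 0
  L: −2·[q]_L − 2·[t]_L + 2·[Γ]_L − [I_A]_L = −2·(0) − 2·(0) + 2·(2) − (4) = 0
  T: −2·[q]_T − 2·[t]_T + 2·[Γ]_T − [I_A]_T = −2·(-3) − 2·(1) + 2·(-2) − (0) = 0
All base exponents vanish — dimensionless.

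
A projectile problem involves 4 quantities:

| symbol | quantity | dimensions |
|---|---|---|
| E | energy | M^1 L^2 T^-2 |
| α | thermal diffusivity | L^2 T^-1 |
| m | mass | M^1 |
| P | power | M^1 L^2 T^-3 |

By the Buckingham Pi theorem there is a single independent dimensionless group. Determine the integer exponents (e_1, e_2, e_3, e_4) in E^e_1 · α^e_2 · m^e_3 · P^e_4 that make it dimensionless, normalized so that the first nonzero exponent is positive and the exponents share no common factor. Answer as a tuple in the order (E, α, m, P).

(2, -1, -1, -1)

M: e_1·(1) + e_2·(0) + e_3·(1) + e_4·(1) = 0
L: e_1·(2) + e_2·(2) + e_3·(0) + e_4·(2) = 0
T: e_1·(-2) + e_2·(-1) + e_3·(0) + e_4·(-3) = 0
Solving this homogeneous linear system for the smallest-integer solution (first nonzero entry positive) gives (2, -1, -1, -1).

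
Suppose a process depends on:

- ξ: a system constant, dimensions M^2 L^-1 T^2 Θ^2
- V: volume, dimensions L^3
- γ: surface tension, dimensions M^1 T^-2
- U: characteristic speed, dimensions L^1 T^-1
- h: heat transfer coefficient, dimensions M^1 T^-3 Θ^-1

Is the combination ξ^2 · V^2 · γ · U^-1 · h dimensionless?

no

Sum the exponent of each base dimension across the product:
  M: 2·[ξ]_M + 2·[V]_M + [γ]_M − [U]_M + [h]_M = 2·(2) + 2·(0) + (1) − (0) + (1) = 6
  L: 2·[ξ]_L + 2·[V]_L + [γ]_L − [U]_L + [h]_L = 2·(-1) + 2·(3) + (0) − (1) + (0) = 3
  T: 2·[ξ]_T + 2·[V]_T + [γ]_T − [U]_T + [h]_T = 2·(2) + 2·(0) + (-2) − (-1) + (-3) = 0
  Θ: 2·[ξ]_Θ + 2·[V]_Θ + [γ]_Θ − [U]_Θ + [h]_Θ = 2·(2) + 2·(0) + (0) − (0) + (-1) = 3
Net dimensions [M⁶ L³ Θ³] ≠ [1] — not dimensionless.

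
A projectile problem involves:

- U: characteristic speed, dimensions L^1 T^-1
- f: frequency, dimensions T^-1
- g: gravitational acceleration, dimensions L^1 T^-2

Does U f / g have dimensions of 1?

yes

Sum the exponent of each base dimension across the product:
  L: [U]_L + [f]_L − [g]_L = (1) + (0) − (1) = 0
  T: [U]_T + [f]_T − [g]_T = (-1) + (-1) − (-2) = 0
All base exponents vanish — dimensionless.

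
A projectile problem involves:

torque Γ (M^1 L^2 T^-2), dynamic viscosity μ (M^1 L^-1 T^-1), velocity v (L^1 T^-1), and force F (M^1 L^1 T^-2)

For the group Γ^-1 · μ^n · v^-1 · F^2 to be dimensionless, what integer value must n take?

Balance the M exponent: (1)·n from μ, plus −(1) − (0) + 2·(1) = 1 from the rest, must sum to zero.
n + 1 = 0, so n = -1.

-1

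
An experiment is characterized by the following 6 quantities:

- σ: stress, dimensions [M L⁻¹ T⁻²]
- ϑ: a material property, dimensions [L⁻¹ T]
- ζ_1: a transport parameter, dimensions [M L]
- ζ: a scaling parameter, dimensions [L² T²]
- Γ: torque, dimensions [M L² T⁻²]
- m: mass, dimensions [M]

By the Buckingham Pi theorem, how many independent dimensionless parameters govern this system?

3

There are 6 variables and 3 base dimensions (M, L, T).
The dimension matrix has rank 3.
Independent dimensionless groups: 6 − 3 = 3.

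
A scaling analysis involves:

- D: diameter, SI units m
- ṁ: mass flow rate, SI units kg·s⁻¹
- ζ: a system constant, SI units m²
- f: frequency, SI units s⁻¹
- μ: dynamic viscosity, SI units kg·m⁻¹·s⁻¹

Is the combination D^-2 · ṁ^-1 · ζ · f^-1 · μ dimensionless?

Sum the exponent of each base dimension across the product:
  M: −2·[D]_M − [ṁ]_M + [ζ]_M − [f]_M + [μ]_M = −2·(0) − (1) + (0) − (0) + (1) = 0
  L: −2·[D]_L − [ṁ]_L + [ζ]_L − [f]_L + [μ]_L = −2·(1) − (0) + (2) − (0) + (-1) = -1
  T: −2·[D]_T − [ṁ]_T + [ζ]_T − [f]_T + [μ]_T = −2·(0) − (-1) + (0) − (-1) + (-1) = 1
Net dimensions [L⁻¹ T] ≠ [1] — not dimensionless.

no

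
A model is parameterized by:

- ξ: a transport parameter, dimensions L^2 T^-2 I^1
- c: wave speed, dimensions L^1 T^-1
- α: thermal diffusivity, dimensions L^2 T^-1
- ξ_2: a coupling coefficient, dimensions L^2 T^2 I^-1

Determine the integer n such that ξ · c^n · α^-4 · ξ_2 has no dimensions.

4

Balance the L exponent: (1)·n from c, plus (2) − 4·(2) + (2) = -4 from the rest, must sum to zero.
n − 4 = 0, so n = 4.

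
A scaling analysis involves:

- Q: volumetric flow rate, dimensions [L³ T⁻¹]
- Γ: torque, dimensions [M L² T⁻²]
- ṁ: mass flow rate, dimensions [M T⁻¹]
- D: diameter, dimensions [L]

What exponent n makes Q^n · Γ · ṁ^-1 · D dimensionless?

-1

Balance the L exponent: (3)·n from Q, plus (2) − (0) + (1) = 3 from the rest, must sum to zero.
3n + 3 = 0, so n = -1.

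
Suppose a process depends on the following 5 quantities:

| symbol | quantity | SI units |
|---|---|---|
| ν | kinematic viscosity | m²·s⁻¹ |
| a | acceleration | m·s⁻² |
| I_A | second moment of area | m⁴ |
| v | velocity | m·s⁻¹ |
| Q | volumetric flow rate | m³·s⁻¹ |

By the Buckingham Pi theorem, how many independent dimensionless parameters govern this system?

There are 5 variables and 2 base dimensions (L, T).
The dimension matrix has rank 2.
Independent dimensionless groups: 5 − 2 = 3.

3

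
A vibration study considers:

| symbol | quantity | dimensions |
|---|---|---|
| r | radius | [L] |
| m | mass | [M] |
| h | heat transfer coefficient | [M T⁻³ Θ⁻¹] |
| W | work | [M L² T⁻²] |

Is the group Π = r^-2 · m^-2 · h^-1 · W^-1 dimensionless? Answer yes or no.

Sum the exponent of each base dimension across the product:
  M: −2·[r]_M − 2·[m]_M − [h]_M − [W]_M = −2·(0) − 2·(1) − (1) − (1) = -4
  L: −2·[r]_L − 2·[m]_L − [h]_L − [W]_L = −2·(1) − 2·(0) − (0) − (2) = -4
  T: −2·[r]_T − 2·[m]_T − [h]_T − [W]_T = −2·(0) − 2·(0) − (-3) − (-2) = 5
  Θ: −2·[r]_Θ − 2·[m]_Θ − [h]_Θ − [W]_Θ = −2·(0) − 2·(0) − (-1) − (0) = 1
Net dimensions [M⁻⁴ L⁻⁴ T⁵ Θ] ≠ [1] — not dimensionless.

no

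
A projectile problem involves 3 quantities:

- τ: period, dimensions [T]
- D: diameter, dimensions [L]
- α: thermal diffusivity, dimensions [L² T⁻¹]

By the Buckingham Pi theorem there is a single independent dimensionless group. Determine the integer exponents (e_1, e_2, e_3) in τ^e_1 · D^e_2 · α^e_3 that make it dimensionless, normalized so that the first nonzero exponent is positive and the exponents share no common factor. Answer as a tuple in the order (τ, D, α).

L: e_1·(0) + e_2·(1) + e_3·(2) = 0
T: e_1·(1) + e_2·(0) + e_3·(-1) = 0
Solving this homogeneous linear system for the smallest-integer solution (first nonzero entry positive) gives (1, -2, 1).

(1, -2, 1)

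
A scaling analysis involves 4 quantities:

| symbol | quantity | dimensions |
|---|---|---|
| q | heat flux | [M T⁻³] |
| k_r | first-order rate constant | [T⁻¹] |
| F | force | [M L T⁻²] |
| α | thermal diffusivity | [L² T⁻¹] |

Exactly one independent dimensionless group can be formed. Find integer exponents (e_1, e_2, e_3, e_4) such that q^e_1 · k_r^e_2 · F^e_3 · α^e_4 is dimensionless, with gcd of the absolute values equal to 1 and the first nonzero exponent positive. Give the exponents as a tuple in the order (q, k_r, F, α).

(2, -3, -2, 1)

M: e_1·(1) + e_2·(0) + e_3·(1) + e_4·(0) = 0
L: e_1·(0) + e_2·(0) + e_3·(1) + e_4·(2) = 0
T: e_1·(-3) + e_2·(-1) + e_3·(-2) + e_4·(-1) = 0
Solving this homogeneous linear system for the smallest-integer solution (first nonzero entry positive) gives (2, -3, -2, 1).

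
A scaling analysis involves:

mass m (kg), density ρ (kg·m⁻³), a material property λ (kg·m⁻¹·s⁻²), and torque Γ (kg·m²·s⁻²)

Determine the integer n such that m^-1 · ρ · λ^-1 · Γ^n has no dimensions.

Balance the M exponent: (1)·n from Γ, plus −(1) + (1) − (1) = -1 from the rest, must sum to zero.
n − 1 = 0, so n = 1.

1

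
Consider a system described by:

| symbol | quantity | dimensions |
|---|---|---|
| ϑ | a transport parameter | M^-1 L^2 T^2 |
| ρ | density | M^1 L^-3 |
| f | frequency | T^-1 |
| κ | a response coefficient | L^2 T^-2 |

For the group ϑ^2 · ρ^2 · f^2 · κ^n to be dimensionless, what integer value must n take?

1

Balance the L exponent: (2)·n from κ, plus 2·(2) + 2·(-3) + 2·(0) = -2 from the rest, must sum to zero.
2n − 2 = 0, so n = 1.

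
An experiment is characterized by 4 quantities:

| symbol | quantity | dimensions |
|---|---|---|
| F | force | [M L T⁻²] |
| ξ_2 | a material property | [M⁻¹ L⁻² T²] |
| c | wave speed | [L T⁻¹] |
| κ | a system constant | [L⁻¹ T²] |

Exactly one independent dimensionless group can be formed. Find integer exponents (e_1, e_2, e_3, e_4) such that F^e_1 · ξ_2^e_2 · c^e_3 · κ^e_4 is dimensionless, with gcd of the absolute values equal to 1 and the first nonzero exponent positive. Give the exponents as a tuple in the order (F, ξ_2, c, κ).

(1, 1, 2, 1)

M: e_1·(1) + e_2·(-1) + e_3·(0) + e_4·(0) = 0
L: e_1·(1) + e_2·(-2) + e_3·(1) + e_4·(-1) = 0
T: e_1·(-2) + e_2·(2) + e_3·(-1) + e_4·(2) = 0
Solving this homogeneous linear system for the smallest-integer solution (first nonzero entry positive) gives (1, 1, 2, 1).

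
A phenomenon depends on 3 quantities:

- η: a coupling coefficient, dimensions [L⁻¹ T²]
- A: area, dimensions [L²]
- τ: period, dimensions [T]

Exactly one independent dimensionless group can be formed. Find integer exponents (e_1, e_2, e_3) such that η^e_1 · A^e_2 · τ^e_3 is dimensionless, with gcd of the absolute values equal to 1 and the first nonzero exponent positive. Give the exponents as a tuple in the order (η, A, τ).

(2, 1, -4)

L: e_1·(-1) + e_2·(2) + e_3·(0) = 0
T: e_1·(2) + e_2·(0) + e_3·(1) = 0
Solving this homogeneous linear system for the smallest-integer solution (first nonzero entry positive) gives (2, 1, -4).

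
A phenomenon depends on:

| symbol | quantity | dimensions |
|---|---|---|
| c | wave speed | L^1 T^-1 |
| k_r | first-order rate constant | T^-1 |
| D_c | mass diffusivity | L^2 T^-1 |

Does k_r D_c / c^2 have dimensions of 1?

yes

Sum the exponent of each base dimension across the product:
  M: −2·[c]_M + [k_r]_M + [D_c]_M = −2·(0) + (0) + (0) = 0
  L: −2·[c]_L + [k_r]_L + [D_c]_L = −2·(1) + (0) + (2) = 0
  T: −2·[c]_T + [k_r]_T + [D_c]_T = −2·(-1) + (-1) + (-1) = 0
  Θ: −2·[c]_Θ + [k_r]_Θ + [D_c]_Θ = −2·(0) + (0) + (0) = 0
All base exponents vanish — dimensionless.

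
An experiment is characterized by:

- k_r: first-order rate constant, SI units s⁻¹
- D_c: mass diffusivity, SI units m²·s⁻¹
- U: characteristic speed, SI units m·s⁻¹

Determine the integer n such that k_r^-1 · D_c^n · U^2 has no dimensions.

Balance the L exponent: (2)·n from D_c, plus −(0) + 2·(1) = 2 from the rest, must sum to zero.
2n + 2 = 0, so n = -1.

-1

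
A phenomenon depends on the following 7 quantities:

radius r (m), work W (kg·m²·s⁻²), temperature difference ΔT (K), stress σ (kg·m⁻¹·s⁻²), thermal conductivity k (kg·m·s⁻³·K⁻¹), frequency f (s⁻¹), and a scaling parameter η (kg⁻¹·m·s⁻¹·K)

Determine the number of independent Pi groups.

3

There are 7 variables and 4 base dimensions (M, L, T, Θ).
The dimension matrix has rank 4.
Independent dimensionless groups: 7 − 4 = 3.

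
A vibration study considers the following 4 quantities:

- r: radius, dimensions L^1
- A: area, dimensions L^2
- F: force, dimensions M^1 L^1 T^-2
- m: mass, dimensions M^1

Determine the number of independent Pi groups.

1

There are 4 variables and 3 base dimensions (M, L, T).
The dimension matrix has rank 3.
Independent dimensionless groups: 4 − 3 = 1.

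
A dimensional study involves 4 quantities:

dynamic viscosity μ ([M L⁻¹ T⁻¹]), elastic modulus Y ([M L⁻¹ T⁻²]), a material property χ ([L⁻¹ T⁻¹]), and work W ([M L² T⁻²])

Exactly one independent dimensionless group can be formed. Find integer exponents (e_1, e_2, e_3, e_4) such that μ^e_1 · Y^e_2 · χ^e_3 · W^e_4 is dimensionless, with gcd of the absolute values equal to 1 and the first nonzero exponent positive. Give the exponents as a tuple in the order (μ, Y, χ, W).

M: e_1·(1) + e_2·(1) + e_3·(0) + e_4·(1) = 0
L: e_1·(-1) + e_2·(-1) + e_3·(-1) + e_4·(2) = 0
T: e_1·(-1) + e_2·(-2) + e_3·(-1) + e_4·(-2) = 0
Solving this homogeneous linear system for the smallest-integer solution (first nonzero entry positive) gives (3, -4, 3, 1).

(3, -4, 3, 1)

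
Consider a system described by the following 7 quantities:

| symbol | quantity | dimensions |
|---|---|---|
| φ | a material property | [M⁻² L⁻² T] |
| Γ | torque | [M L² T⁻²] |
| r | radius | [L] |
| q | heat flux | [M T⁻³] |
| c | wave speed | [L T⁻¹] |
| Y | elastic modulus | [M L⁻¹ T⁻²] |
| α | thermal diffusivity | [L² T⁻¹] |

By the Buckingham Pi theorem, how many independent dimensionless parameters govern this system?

4

There are 7 variables and 3 base dimensions (M, L, T).
The dimension matrix has rank 3.
Independent dimensionless groups: 7 − 3 = 4.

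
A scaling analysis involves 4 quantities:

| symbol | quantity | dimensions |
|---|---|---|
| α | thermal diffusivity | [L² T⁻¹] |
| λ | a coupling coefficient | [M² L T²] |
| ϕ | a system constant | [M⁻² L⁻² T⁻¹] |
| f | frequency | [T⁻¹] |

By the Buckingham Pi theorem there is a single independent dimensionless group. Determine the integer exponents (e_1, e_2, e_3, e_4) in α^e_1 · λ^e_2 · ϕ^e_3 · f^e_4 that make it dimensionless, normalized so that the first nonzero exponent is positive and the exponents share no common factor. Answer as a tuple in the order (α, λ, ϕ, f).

(1, 2, 2, 1)

M: e_1·(0) + e_2·(2) + e_3·(-2) + e_4·(0) = 0
L: e_1·(2) + e_2·(1) + e_3·(-2) + e_4·(0) = 0
T: e_1·(-1) + e_2·(2) + e_3·(-1) + e_4·(-1) = 0
Solving this homogeneous linear system for the smallest-integer solution (first nonzero entry positive) gives (1, 2, 2, 1).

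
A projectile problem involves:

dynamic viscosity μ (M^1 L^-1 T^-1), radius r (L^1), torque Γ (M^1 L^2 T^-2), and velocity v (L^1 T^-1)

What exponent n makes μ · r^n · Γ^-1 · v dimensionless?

2

Balance the L exponent: (1)·n from r, plus (-1) − (2) + (1) = -2 from the rest, must sum to zero.
n − 2 = 0, so n = 2.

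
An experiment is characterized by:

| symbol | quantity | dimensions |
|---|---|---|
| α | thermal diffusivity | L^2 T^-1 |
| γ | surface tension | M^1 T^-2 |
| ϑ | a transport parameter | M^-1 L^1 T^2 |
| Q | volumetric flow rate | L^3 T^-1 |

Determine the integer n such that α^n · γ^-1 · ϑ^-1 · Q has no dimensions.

Balance the L exponent: (2)·n from α, plus −(0) − (1) + (3) = 2 from the rest, must sum to zero.
2n + 2 = 0, so n = -1.

-1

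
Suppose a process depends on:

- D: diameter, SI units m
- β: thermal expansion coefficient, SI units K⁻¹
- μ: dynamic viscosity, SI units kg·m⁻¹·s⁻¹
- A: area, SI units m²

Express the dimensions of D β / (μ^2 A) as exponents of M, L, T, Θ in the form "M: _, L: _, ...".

Collect each base-dimension exponent across the product:
  M: (0) + (0) − 2·(1) − (0) = -2
  L: (1) + (0) − 2·(-1) − (2) = 1
  T: (0) + (0) − 2·(-1) − (0) = 2
  Θ: (0) + (-1) − 2·(0) − (0) = -1
So the dimensions are [M⁻² L T² Θ⁻¹].

M: -2, L: 1, T: 2, Θ: -1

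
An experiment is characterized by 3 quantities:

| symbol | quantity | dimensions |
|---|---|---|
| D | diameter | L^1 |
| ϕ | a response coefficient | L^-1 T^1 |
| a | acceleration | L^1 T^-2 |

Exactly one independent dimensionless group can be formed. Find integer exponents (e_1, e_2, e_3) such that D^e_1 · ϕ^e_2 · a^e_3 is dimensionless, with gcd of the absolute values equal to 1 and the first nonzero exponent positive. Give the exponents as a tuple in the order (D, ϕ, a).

(1, 2, 1)

L: e_1·(1) + e_2·(-1) + e_3·(1) = 0
T: e_1·(0) + e_2·(1) + e_3·(-2) = 0
Solving this homogeneous linear system for the smallest-integer solution (first nonzero entry positive) gives (1, 2, 1).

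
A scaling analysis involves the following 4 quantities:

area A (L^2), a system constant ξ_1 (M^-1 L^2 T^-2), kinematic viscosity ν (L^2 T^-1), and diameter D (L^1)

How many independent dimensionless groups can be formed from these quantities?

1

There are 4 variables and 3 base dimensions (M, L, T).
The dimension matrix has rank 3.
Independent dimensionless groups: 4 − 3 = 1.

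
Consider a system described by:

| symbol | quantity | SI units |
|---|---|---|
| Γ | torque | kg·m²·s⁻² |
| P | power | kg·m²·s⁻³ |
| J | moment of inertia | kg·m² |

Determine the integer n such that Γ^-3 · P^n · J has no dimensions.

Balance the M exponent: (1)·n from P, plus −3·(1) + (1) = -2 from the rest, must sum to zero.
n − 2 = 0, so n = 2.

2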